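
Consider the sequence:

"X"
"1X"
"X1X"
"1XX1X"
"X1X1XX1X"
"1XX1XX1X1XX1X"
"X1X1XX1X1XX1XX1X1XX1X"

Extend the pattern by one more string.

1XX1XX1X1XX1XX1X1XX1X1XX1XX1X1XX1X

From term 3 onward, concatenate the second-to-last term with the last: X·1X = X1X, 1X·X1X = 1XX1X, …
Continuing: 1XX1XX1X1XX1X · X1X1XX1X1XX1XX1X1XX1X gives term 8.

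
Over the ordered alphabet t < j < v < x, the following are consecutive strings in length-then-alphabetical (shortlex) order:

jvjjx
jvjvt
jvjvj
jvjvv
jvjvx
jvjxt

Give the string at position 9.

jvjxx

Advancing 3 positions from jvjxt through jvjxt → jvjxj → jvjxv reaches term 9.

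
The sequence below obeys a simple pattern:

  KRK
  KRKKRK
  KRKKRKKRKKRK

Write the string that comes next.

s(k+1) = s(k)·s(k) — each term doubles the last.
Doubling KRKKRKKRKKRK:

KRKKRKKRKKRKKRKKRKKRKKRK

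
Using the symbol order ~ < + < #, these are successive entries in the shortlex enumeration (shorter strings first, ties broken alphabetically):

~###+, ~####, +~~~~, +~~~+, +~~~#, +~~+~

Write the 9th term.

Continuing the enumeration 3 steps past +~~+~: +~~+~ → +~~++ → +~~+# → (answer).

+~~#~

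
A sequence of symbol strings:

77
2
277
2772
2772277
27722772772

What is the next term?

277227727722772277

This is a Fibonacci-style word recurrence s(k) = s(k−1)·s(k−2): e.g. 2·77 = 277.
Continuing: 27722772772 · 2772277 gives term 7.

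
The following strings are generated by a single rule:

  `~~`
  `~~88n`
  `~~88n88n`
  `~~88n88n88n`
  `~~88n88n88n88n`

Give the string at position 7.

Every step adds 88n to the end: s(k+1) = s(k)·88n.
From ~~88n88n88n88n, 2 further steps: ~~88n88n88n88n → ~~88n88n88n88n88n → (answer).

~~88n88n88n88n88n88n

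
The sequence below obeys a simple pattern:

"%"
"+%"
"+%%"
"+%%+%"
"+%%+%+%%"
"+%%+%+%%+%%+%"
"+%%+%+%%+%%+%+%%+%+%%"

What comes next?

This is a Fibonacci-style word recurrence s(k) = s(k−1)·s(k−2): e.g. +%·% = +%%.
So term 8 is +%%+%+%%+%%+%+%%+%+%%·+%%+%+%%+%%+%.

+%%+%+%%+%%+%+%%+%+%%+%%+%+%%+%%+%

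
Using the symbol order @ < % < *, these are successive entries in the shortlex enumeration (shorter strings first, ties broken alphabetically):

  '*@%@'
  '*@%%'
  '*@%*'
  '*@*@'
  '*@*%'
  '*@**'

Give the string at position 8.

Advancing 2 positions from *@** through *@** → *%@@ reaches term 8.

*%@%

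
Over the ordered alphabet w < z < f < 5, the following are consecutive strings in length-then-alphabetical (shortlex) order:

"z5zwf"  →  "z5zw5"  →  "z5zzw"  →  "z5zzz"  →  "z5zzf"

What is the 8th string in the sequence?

z5zfz

Continuing the enumeration 3 steps past z5zzf: z5zzf → z5zz5 → z5zfw → (answer).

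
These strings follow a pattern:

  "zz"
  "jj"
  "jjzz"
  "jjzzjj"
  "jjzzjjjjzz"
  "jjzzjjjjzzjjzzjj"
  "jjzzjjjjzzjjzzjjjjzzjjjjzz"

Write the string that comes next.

Each term (from the third on) is the previous term followed by the one before it: term 3 = jj·zz = jjzz.
Continuing: jjzzjjjjzzjjzzjjjjzzjjjjzz · jjzzjjjjzzjjzzjj gives term 8.

jjzzjjjjzzjjzzjjjjzzjjjjzzjjzzjjjjzzjjzzjj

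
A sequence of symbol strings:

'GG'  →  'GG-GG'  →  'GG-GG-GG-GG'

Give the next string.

Each string is two copies of the previous one joined by '-'.
So the next term is two copies of GG-GG-GG-GG with '-' between the halves.

GG-GG-GG-GG-GG-GG-GG-GG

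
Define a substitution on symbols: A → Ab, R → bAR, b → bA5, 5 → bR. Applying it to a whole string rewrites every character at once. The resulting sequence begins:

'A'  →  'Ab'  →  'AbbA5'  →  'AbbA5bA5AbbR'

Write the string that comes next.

Rewriting each symbol of AbbA5bA5AbbR: A→Ab, b→bA5, b→bA5, A→Ab, 5→bR, b→bA5, A→Ab, 5→bR, A→Ab, b→bA5, b→bA5, R→bAR, which concatenates to Ab bA5 bA5 Ab bR bA5 Ab bR Ab bA5 bA5 bAR.

AbbA5bA5AbbRbA5AbbRAbbA5bA5bAR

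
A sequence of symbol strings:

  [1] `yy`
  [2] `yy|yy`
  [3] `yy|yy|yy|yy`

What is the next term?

yy|yy|yy|yy|yy|yy|yy|yy

Every step duplicates the string with '|' between the halves.
So the next term is two copies of yy|yy|yy|yy with '|' between the halves.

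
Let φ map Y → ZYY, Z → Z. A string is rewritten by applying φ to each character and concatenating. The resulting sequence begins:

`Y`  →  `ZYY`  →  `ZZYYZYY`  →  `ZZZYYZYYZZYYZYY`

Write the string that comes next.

Applying the rule to each of the 15 symbols of ZZZYYZYYZZYYZYY gives the pieces Z Z Z ZYY ZYY Z ZYY ZYY Z Z ZYY ZYY Z ZYY ZYY, which concatenate to the answer.

ZZZZYYZYYZZYYZYYZZZYYZYYZZYYZYY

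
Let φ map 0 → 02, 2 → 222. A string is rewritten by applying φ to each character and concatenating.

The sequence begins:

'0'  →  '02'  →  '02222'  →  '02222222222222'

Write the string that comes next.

Replace each of the 14 characters of 02222222222222 in place — 02 222 222 222 222 222 222 222 222 222 222 222 222 222 — and concatenate.

02222222222222222222222222222222222222222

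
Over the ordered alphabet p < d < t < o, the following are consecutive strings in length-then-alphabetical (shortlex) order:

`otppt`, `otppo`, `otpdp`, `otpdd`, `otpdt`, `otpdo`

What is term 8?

Continuing the enumeration 2 steps past otpdo: otpdo → otptp → (answer).

otptd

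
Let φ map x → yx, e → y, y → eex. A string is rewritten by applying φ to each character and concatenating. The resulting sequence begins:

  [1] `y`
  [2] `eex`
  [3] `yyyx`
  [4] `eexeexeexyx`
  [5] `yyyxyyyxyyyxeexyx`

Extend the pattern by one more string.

eexeexeexyxeexeexeexyxeexeexeexyxyyyxeexyx

φ(yyyxyyyxyyyxeexyx) expands symbol-by-symbol to eex eex eex yx eex eex eex yx eex eex eex yx y y yx eex yx; joining the 17 pieces gives the next term.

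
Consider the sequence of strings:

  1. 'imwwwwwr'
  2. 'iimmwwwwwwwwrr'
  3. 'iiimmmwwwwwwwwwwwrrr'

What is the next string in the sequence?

Reading off run lengths: i runs 1, 2, 3; m runs 1, 2, 3; w runs 5, 8, 11; r runs 1, 2, 3 — each is linear in n (n = 1, 2, …).
Setting n = 4 gives 4, 4, 14, 4 characters in each block.

iiiimmmmwwwwwwwwwwwwwwrrrr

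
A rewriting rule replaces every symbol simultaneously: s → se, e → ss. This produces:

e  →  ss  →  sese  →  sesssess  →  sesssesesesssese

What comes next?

sesssesesesssesssesssesesesssess

φ(sesssesesesssese) expands symbol-by-symbol to se ss se se se ss se ss se ss se se se ss se ss; joining the 16 pieces gives the next term.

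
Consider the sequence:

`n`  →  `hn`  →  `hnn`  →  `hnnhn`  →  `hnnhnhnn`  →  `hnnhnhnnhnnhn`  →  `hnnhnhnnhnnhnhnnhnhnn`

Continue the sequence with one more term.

Each term (from the third on) is the previous term followed by the one before it: term 3 = hn·n = hnn.
The next term joins hnnhnhnnhnnhnhnnhnhnn and hnnhnhnnhnnhn.

hnnhnhnnhnnhnhnnhnhnnhnnhnhnnhnnhn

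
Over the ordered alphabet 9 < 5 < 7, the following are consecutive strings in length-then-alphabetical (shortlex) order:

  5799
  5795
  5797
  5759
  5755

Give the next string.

5757

The successor of 5755 increments the rightmost position that isn't already 7 and resets every position after it to 9.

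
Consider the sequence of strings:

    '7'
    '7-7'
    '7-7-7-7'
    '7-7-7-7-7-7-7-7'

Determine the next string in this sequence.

s(k+1) = s(k)·-·s(k) — each term doubles the last with '-' between the halves.
Doubling 7-7-7-7-7-7-7-7 with '-' between the halves:

7-7-7-7-7-7-7-7-7-7-7-7-7-7-7-7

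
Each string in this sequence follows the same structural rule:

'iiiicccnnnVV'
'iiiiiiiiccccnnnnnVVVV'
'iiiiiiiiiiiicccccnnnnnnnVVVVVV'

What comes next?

The n-th term is 4n i's then n+2 c's then 2n+1 n's then 2n V's (n = 1, 2, …).
Setting n = 4 gives 16, 6, 9, 8 characters in each block.

iiiiiiiiiiiiiiiiccccccnnnnnnnnnVVVVVVVV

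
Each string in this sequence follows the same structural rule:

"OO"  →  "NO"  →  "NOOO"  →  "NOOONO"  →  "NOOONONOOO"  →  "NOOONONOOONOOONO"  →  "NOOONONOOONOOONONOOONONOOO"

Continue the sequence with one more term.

This is a Fibonacci-style word recurrence s(k) = s(k−1)·s(k−2): e.g. NO·OO = NOOO.
So term 8 is NOOONONOOONOOONONOOONONOOO·NOOONONOOONOOONO.

NOOONONOOONOOONONOOONONOOONOOONONOOONOOONO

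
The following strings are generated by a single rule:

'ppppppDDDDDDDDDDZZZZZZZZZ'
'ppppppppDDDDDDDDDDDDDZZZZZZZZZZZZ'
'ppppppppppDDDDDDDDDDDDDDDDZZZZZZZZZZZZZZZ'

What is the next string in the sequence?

Term n consists of 2n p's, followed by 3n+1 D's, followed by 3n Z's, where the shown terms are n = 3, 4, 5.
At n = 6 the blocks have lengths 12, 19, 18.

ppppppppppppDDDDDDDDDDDDDDDDDDDZZZZZZZZZZZZZZZZZZ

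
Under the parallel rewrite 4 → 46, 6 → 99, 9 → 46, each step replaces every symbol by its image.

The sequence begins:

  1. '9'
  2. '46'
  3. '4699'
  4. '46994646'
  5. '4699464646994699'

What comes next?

46994646469946994699464646994646

Replace each of the 16 characters of 4699464646994699 in place — 46 99 46 46 46 99 46 99 46 99 46 46 46 99 46 46 — and concatenate.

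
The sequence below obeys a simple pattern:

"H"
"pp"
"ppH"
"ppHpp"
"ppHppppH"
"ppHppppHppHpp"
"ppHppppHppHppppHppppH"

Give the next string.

From term 3 onward, concatenate the last term with the second-to-last: pp·H = ppH, ppH·pp = ppHpp, …
Continuing: ppHppppHppHppppHppppH · ppHppppHppHpp gives term 8.

ppHppppHppHppppHppppHppHppppHppHpp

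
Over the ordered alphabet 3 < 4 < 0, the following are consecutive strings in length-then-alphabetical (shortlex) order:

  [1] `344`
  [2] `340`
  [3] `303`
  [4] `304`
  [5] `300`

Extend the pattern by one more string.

433

Treat 300 as a base-3 numeral over the given alphabet and add one, carrying through any trailing 0's.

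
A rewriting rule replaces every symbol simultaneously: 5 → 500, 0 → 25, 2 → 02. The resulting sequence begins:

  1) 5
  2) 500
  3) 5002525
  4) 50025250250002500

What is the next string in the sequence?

φ(50025250250002500) expands symbol-by-symbol to 500 25 25 02 500 02 500 25 02 500 25 25 25 02 500 25 25; joining the 17 pieces gives the next term.

500252502500025002502500252525025002525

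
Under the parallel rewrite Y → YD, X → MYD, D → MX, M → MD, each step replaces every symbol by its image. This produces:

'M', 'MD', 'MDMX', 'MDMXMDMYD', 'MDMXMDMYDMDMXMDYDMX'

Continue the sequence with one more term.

Replace each of the 19 characters of MDMXMDMYDMDMXMDYDMX in place — MD MX MD MYD MD MX MD YD MX MD MX MD MYD MD MX YD MX MD MYD — and concatenate.

MDMXMDMYDMDMXMDYDMXMDMXMDMYDMDMXYDMXMDMYD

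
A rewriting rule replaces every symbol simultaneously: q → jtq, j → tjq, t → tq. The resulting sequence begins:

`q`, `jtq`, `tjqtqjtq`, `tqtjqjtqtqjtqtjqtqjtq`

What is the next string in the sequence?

tqjtqtqtjqjtqtjqtqjtqtqjtqtjqtqjtqtqtjqjtqtqjtqtjqtqjtq

Applying the rule to each of the 21 symbols of tqtjqjtqtqjtqtjqtqjtq gives the pieces tq jtq tq tjq jtq tjq tq jtq tq jtq tjq tq jtq tq tjq jtq tq jtq tjq tq jtq, which concatenate to the answer.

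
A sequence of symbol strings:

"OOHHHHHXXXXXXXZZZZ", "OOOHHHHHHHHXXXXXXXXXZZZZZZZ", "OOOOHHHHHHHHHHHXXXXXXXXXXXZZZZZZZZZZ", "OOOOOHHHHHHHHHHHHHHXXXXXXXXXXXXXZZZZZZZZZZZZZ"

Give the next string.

Each string has the form O^{n} H^{3n-1} X^{2n+3} Z^{3n-2}, where the shown terms are n = 2, 3, 4, 5.
At n = 6 the blocks have lengths 6, 17, 15, 16.

OOOOOOHHHHHHHHHHHHHHHHHXXXXXXXXXXXXXXXZZZZZZZZZZZZZZZZ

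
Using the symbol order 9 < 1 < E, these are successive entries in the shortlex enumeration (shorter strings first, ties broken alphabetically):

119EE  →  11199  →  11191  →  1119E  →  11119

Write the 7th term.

Continuing the enumeration 2 steps past 11119: 11119 → 11111 → (answer).

1111E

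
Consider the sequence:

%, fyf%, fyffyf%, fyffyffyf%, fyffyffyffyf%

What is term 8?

Every step adds fyf at the front: s(k+1) = fyf·s(k).
From fyffyffyffyf%, 3 further steps: fyffyffyffyf% → fyffyffyffyffyf% → fyffyffyffyffyffyf% → (answer).

fyffyffyffyffyffyffyf%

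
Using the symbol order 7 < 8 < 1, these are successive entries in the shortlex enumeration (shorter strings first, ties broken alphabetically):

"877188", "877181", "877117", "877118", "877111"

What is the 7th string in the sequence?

878778

Stepping forward 2 times from 877111: 877111 → 878777, then the target.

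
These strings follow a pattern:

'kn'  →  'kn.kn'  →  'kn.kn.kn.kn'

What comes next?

s(k+1) = s(k)·.·s(k) — each term doubles the last with '.' between the halves.
Doubling kn.kn.kn.kn with '.' between the halves:

kn.kn.kn.kn.kn.kn.kn.kn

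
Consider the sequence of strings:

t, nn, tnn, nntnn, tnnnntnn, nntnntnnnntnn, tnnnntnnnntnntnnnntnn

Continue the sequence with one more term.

nntnntnnnntnntnnnntnnnntnntnnnntnn

This is a Fibonacci-style word recurrence s(k) = s(k−2)·s(k−1): e.g. t·nn = tnn.
The next term joins nntnntnnnntnn and tnnnntnnnntnntnnnntnn.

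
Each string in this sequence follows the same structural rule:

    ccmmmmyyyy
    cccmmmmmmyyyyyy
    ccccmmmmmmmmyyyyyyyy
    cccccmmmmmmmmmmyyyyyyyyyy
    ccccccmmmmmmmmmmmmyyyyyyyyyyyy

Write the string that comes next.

cccccccmmmmmmmmmmmmmmyyyyyyyyyyyyyy

Each string has the form c^{n} m^{2n} y^{2n}, where the shown terms are n = 2, 3, 4, 5, 6.
At n = 7 the blocks have lengths 7, 14, 14.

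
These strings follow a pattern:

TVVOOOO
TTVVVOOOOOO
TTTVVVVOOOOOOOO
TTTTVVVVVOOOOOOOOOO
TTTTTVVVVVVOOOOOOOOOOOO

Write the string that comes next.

TTTTTTVVVVVVVOOOOOOOOOOOOOO

Reading off run lengths: T runs 1, 2, 3, 4, 5; V runs 2, 3, 4, 5, 6; O runs 4, 6, 8, 10, 12 — each is linear in n, where the shown terms are n = 2, 3, 4, 5, 6.
At n = 7 the blocks have lengths 6, 7, 14.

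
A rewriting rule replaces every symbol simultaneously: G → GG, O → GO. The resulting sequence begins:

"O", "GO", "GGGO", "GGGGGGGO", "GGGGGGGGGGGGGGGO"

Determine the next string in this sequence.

φ(GGGGGGGGGGGGGGGO) expands symbol-by-symbol to GG GG GG GG GG GG GG GG GG GG GG GG GG GG GG GO; joining the 16 pieces gives the next term.

GGGGGGGGGGGGGGGGGGGGGGGGGGGGGGGO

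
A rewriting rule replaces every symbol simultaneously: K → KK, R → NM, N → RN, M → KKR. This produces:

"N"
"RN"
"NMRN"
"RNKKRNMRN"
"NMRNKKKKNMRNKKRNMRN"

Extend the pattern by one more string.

Rewriting the 19 symbols of NMRNKKKKNMRNKKRNMRN one by one yields RN KKR NM RN KK KK KK KK RN KKR NM RN KK KK NM RN KKR NM RN; concatenated:

RNKKRNMRNKKKKKKKKRNKKRNMRNKKKKNMRNKKRNMRN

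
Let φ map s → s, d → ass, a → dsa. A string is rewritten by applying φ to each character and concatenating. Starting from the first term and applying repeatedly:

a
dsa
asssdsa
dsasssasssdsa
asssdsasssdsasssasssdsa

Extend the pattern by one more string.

Applying the rule to each of the 23 symbols of asssdsasssdsasssasssdsa gives the pieces dsa s s s ass s dsa s s s ass s dsa s s s dsa s s s ass s dsa, which concatenate to the answer.

dsasssasssdsasssasssdsasssdsasssasssdsa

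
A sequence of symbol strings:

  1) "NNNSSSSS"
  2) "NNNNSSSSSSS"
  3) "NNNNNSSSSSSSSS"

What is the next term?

Term n consists of n+1 N's, followed by 2n+1 S's, where the shown terms are n = 2, 3, 4.
For the next term, n = 5, so the run lengths are 6, 11.

NNNNNNSSSSSSSSSSS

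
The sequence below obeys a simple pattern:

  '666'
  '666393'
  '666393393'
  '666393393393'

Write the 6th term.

666393393393393393

Each term is the previous one with 393 appended.
From 666393393393, 2 further steps: 666393393393 → 666393393393393 → (answer).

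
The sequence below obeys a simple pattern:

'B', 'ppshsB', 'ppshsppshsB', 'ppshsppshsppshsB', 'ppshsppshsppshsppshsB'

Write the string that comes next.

Every step adds ppshs at the front: s(k+1) = ppshs·s(k).
Applying this once more to ppshsppshsppshsppshsB:

ppshsppshsppshsppshsppshsB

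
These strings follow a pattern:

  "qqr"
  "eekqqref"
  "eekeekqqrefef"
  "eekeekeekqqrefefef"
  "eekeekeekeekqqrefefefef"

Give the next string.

Each term wraps the previous one in eek on the left and ef on the right.
Applying this once more to eekeekeekeekqqrefefefef:

eekeekeekeekeekqqrefefefefef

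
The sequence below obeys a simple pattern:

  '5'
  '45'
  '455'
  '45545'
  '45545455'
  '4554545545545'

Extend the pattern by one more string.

This is a Fibonacci-style word recurrence s(k) = s(k−1)·s(k−2): e.g. 45·5 = 455.
The next term joins 4554545545545 and 45545455.

455454554554545545455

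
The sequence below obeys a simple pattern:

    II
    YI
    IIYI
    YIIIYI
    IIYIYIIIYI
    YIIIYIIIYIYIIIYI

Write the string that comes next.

This is a Fibonacci-style word recurrence s(k) = s(k−2)·s(k−1): e.g. II·YI = IIYI.
So term 7 is IIYIYIIIYI·YIIIYIIIYIYIIIYI.

IIYIYIIIYIYIIIYIIIYIYIIIYI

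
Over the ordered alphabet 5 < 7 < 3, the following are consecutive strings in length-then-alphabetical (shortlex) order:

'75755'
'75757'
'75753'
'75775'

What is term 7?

Advancing 3 positions from 75775 through 75775 → 75777 → 75773 reaches term 7.

75735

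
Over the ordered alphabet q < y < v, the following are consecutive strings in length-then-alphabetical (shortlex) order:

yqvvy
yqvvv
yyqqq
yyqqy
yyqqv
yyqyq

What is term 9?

yyqvq

Continuing the enumeration 3 steps past yyqyq: yyqyq → yyqyy → yyqyv → (answer).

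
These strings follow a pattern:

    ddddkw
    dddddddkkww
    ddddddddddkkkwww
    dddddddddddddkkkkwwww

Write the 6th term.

dddddddddddddddddddkkkkkkwwwwww

The n-th term is 3n+1 d's then n k's then n w's (n = 1, 2, …).
Setting n = 6 gives 19, 6, 6 characters in each block.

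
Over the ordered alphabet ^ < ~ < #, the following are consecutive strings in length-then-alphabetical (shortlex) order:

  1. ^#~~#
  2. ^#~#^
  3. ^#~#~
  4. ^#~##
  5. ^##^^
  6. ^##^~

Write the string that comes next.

The successor of ^##^~ increments the rightmost position that isn't already # and resets every position after it to ^.

^##^#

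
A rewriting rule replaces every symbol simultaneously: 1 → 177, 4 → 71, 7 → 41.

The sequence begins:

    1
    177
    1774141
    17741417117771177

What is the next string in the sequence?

Replace each of the 17 characters of 17741417117771177 in place — 177 41 41 71 177 71 177 41 177 177 41 41 41 177 177 41 41 — and concatenate.

17741417117771177411771774141411771774141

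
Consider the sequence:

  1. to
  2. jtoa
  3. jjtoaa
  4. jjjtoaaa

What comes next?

s(k+1) = j·s(k)·a, so each term gains j as a prefix and a as a suffix.
So the next term is j·jjjtoaaa·a.

jjjjtoaaaa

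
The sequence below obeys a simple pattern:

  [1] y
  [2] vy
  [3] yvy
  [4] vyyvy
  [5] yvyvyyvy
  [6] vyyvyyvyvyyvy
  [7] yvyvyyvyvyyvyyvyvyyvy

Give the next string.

This is a Fibonacci-style word recurrence s(k) = s(k−2)·s(k−1): e.g. y·vy = yvy.
So term 8 is vyyvyyvyvyyvy·yvyvyyvyvyyvyyvyvyyvy.

vyyvyyvyvyyvyyvyvyyvyvyyvyyvyvyyvy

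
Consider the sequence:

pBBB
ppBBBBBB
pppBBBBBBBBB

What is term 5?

The n-th term is n p's then 3n B's (n = 1, 2, …).
At n = 5 the blocks have lengths 5, 15.

pppppBBBBBBBBBBBBBBB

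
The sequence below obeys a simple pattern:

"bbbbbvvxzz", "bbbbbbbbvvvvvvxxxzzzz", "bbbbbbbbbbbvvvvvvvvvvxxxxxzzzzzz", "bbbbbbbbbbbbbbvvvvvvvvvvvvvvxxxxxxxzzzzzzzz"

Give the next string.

Term n consists of 3n+2 b's, followed by 4n-2 v's, followed by 2n-1 x's, followed by 2n z's (n = 1, 2, …).
At n = 5 the blocks have lengths 17, 18, 9, 10.

bbbbbbbbbbbbbbbbbvvvvvvvvvvvvvvvvvvxxxxxxxxxzzzzzzzzzz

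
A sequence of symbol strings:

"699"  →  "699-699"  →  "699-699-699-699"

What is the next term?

Every step duplicates the string with '-' between the halves.
So the next term is two copies of 699-699-699-699 with '-' between the halves.

699-699-699-699-699-699-699-699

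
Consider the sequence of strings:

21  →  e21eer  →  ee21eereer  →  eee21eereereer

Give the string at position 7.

Every step adds e to the front and eer to the end of the previous string.
From eee21eereereer, 3 further steps: eee21eereereer → eeee21eereereereer → eeeee21eereereereereer → (answer).

eeeeee21eereereereereereer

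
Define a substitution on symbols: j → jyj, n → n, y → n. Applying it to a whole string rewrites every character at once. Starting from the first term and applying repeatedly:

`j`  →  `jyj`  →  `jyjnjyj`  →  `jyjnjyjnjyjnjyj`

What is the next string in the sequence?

φ(jyjnjyjnjyjnjyj) expands symbol-by-symbol to jyj n jyj n jyj n jyj n jyj n jyj n jyj n jyj; joining the 15 pieces gives the next term.

jyjnjyjnjyjnjyjnjyjnjyjnjyjnjyj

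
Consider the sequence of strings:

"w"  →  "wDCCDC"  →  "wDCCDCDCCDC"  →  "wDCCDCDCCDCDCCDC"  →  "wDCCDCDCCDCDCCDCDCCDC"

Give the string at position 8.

Each term is the previous one with DCCDC appended.
From wDCCDCDCCDCDCCDCDCCDC, 3 further steps: wDCCDCDCCDCDCCDCDCCDC → wDCCDCDCCDCDCCDCDCCDCDCCDC → wDCCDCDCCDCDCCDCDCCDCDCCDCDCCDC → (answer).

wDCCDCDCCDCDCCDCDCCDCDCCDCDCCDCDCCDC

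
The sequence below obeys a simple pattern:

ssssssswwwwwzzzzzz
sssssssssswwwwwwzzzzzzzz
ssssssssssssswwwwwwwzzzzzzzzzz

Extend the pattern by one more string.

The n-th term is 3n-2 s's then n+2 w's then 2n z's, where the shown terms are n = 3, 4, 5.
Setting n = 6 gives 16, 8, 12 characters in each block.

sssssssssssssssswwwwwwwwzzzzzzzzzzzz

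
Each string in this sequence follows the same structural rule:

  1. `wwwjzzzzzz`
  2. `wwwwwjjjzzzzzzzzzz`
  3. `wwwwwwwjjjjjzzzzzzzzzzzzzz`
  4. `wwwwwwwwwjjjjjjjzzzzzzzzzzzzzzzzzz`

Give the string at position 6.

wwwwwwwwwwwwwjjjjjjjjjjjzzzzzzzzzzzzzzzzzzzzzzzzzz

The n-th term is 2n+1 w's then 2n-1 j's then 4n+2 z's (n = 1, 2, …).
Setting n = 6 gives 13, 11, 26 characters in each block.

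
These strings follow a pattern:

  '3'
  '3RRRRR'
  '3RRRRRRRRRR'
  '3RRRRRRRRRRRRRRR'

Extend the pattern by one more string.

Every step adds RRRRR to the end: s(k+1) = s(k)·RRRRR.
One more step from 3RRRRRRRRRRRRRRR gives the answer.

3RRRRRRRRRRRRRRRRRRRR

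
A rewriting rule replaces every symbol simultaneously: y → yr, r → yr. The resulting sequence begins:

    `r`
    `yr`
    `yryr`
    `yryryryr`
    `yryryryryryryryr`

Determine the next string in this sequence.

Rewriting the 16 symbols of yryryryryryryryr one by one yields yr yr yr yr yr yr yr yr yr yr yr yr yr yr yr yr; concatenated:

yryryryryryryryryryryryryryryryr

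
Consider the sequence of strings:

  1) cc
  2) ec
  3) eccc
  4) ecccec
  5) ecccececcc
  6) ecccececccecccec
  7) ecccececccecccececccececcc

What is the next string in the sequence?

From term 3 onward, concatenate the last term with the second-to-last: ec·cc = eccc, eccc·ec = ecccec, …
So term 8 is ecccececccecccececccececcc·ecccececccecccec.

ecccececccecccececccececccecccececccecccec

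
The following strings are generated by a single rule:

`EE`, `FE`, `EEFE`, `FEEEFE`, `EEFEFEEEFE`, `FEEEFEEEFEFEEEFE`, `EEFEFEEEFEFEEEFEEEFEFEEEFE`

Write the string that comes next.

Each term (from the third on) is the two preceding terms concatenated in order: term 3 = EE·FE = EEFE.
The next term joins FEEEFEEEFEFEEEFE and EEFEFEEEFEFEEEFEEEFEFEEEFE.

FEEEFEEEFEFEEEFEEEFEFEEEFEFEEEFEEEFEFEEEFE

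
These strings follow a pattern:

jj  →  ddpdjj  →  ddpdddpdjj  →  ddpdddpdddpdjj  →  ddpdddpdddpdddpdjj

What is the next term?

ddpdddpdddpdddpdddpdjj

Each term is the previous one with ddpd prepended.
So the next term is ddpd·ddpdddpdddpdddpdjj.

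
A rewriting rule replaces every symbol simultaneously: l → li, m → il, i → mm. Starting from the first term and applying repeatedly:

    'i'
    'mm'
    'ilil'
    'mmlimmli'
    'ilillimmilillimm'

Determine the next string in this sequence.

Replace each of the 16 characters of ilillimmilillimm in place — mm li mm li li mm il il mm li mm li li mm il il — and concatenate.

mmlimmlilimmililmmlimmlilimmilil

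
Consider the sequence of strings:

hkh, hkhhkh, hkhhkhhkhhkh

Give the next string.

hkhhkhhkhhkhhkhhkhhkhhkh

s(k+1) = s(k)·s(k) — each term doubles the last.
One more doubling of hkhhkhhkhhkh gives the answer.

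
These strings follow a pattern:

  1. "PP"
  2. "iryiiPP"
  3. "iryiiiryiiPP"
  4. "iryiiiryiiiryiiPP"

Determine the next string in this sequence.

The strings grow by a fixed prefix iryii each time.
Applying this once more to iryiiiryiiiryiiPP:

iryiiiryiiiryiiiryiiPP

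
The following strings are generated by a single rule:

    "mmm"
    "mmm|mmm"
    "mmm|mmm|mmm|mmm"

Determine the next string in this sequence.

s(k+1) = s(k)·|·s(k) — each term doubles the last with '|' between the halves.
One more doubling of mmm|mmm|mmm|mmm gives the answer.

mmm|mmm|mmm|mmm|mmm|mmm|mmm|mmm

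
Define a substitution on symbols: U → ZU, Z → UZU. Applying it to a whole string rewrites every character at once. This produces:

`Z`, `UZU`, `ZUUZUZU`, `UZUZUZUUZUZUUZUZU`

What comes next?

ZUUZUZUUZUZUUZUZUZUUZUZUUZUZUZUUZUZUUZUZU

Applying the rule to each of the 17 symbols of UZUZUZUUZUZUUZUZU gives the pieces ZU UZU ZU UZU ZU UZU ZU ZU UZU ZU UZU ZU ZU UZU ZU UZU ZU, which concatenate to the answer.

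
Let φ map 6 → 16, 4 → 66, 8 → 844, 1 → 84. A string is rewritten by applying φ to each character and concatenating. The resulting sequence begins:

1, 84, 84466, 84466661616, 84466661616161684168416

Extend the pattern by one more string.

φ(84466661616161684168416) expands symbol-by-symbol to 844 66 66 16 16 16 16 84 16 84 16 84 16 84 16 844 66 84 16 844 66 84 16; joining the 23 pieces gives the next term.

8446666161616168416841684168416844668416844668416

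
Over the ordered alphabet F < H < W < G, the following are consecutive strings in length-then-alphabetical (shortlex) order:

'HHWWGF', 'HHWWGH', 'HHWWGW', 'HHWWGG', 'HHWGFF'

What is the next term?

HHWGFH

Find the rightmost character of HHWGFF below G, bump it to the next letter, and reset everything to its right to F.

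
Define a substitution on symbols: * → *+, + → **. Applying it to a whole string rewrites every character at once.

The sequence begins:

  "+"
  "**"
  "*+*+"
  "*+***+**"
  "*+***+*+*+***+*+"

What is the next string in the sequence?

Rewriting the 16 symbols of *+***+*+*+***+*+ one by one yields *+ ** *+ *+ *+ ** *+ ** *+ ** *+ *+ *+ ** *+ **; concatenated:

*+***+*+*+***+***+***+*+*+***+**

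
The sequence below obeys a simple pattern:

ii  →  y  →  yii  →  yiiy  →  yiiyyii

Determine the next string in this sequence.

Each term (from the third on) is the previous term followed by the one before it: term 3 = y·ii = yii.
The next term joins yiiyyii and yiiy.

yiiyyiiyiiy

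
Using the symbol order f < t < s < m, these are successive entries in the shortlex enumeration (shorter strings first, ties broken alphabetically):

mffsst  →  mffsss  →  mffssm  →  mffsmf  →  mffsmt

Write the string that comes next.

Treat mffsmt as a base-4 numeral over the given alphabet and add one, carrying through any trailing m's.

mffsms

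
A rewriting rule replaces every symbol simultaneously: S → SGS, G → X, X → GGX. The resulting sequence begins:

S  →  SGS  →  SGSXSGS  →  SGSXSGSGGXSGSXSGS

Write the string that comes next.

Applying the rule to each of the 17 symbols of SGSXSGSGGXSGSXSGS gives the pieces SGS X SGS GGX SGS X SGS X X GGX SGS X SGS GGX SGS X SGS, which concatenate to the answer.

SGSXSGSGGXSGSXSGSXXGGXSGSXSGSGGXSGSXSGS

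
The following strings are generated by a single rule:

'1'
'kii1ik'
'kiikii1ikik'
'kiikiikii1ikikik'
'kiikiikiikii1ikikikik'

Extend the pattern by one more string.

Each term wraps the previous one in kii on the left and ik on the right.
Applying this once more to kiikiikiikii1ikikikik:

kiikiikiikiikii1ikikikikik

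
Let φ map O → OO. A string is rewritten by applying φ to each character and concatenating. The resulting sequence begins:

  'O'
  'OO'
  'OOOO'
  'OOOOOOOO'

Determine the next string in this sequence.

Expanding OOOOOOOO: O→OO, O→OO, O→OO, O→OO, O→OO, O→OO, O→OO, O→OO. Concatenated: OO OO OO OO OO OO OO OO.

OOOOOOOOOOOOOOOO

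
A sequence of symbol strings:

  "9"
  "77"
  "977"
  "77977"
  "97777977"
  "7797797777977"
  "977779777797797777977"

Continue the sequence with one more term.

From term 3 onward, concatenate the second-to-last term with the last: 9·77 = 977, 77·977 = 77977, …
The next term joins 7797797777977 and 977779777797797777977.

7797797777977977779777797797777977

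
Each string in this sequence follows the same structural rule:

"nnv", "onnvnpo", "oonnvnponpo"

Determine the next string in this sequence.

ooonnvnponponpo

s(k+1) = o·s(k)·npo, so each term gains o as a prefix and npo as a suffix.
So the next term is o·oonnvnponpo·npo.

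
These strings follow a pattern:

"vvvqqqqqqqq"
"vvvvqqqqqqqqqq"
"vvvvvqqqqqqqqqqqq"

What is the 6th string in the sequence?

Each string has the form v^{n} q^{2n+2}, where the shown terms are n = 3, 4, 5.
Setting n = 8 gives 8, 18 characters in each block.

vvvvvvvvqqqqqqqqqqqqqqqqqq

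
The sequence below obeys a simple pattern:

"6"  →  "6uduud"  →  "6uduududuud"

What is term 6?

6uduududuududuududuududuud

The strings grow by a fixed suffix uduud each time.
From 6uduududuud, 3 further steps: 6uduududuud → 6uduududuududuud → 6uduududuududuududuud → (answer).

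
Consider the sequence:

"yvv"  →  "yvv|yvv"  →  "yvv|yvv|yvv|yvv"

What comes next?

yvv|yvv|yvv|yvv|yvv|yvv|yvv|yvv

Every step duplicates the string with '|' between the halves.
So the next term is two copies of yvv|yvv|yvv|yvv with '|' between the halves.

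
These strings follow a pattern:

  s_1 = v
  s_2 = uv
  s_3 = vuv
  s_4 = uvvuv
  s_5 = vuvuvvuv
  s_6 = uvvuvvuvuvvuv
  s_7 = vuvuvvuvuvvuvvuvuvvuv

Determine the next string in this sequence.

From term 3 onward, concatenate the second-to-last term with the last: v·uv = vuv, uv·vuv = uvvuv, …
The next term joins uvvuvvuvuvvuv and vuvuvvuvuvvuvvuvuvvuv.

uvvuvvuvuvvuvvuvuvvuvuvvuvvuvuvvuv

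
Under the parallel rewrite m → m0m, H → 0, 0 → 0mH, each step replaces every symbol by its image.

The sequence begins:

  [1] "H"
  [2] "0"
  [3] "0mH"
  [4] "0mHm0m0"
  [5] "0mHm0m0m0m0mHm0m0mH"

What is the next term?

0mHm0m0m0m0mHm0m0mHm0m0mHm0m0mHm0m0m0m0mHm0m0mHm0m0

φ(0mHm0m0m0m0mHm0m0mH) expands symbol-by-symbol to 0mH m0m 0 m0m 0mH m0m 0mH m0m 0mH m0m 0mH m0m 0 m0m 0mH m0m 0mH m0m 0; joining the 19 pieces gives the next term.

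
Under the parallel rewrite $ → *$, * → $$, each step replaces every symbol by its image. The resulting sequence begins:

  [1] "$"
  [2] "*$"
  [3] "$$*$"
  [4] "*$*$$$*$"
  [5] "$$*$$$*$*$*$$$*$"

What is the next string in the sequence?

Rewriting the 16 symbols of $$*$$$*$*$*$$$*$ one by one yields *$ *$ $$ *$ *$ *$ $$ *$ $$ *$ $$ *$ *$ *$ $$ *$; concatenated:

*$*$$$*$*$*$$$*$$$*$$$*$*$*$$$*$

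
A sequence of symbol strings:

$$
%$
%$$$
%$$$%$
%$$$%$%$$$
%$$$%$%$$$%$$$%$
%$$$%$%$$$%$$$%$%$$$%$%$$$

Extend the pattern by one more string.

Each term (from the third on) is the previous term followed by the one before it: term 3 = %$·$$ = %$$$.
The next term joins %$$$%$%$$$%$$$%$%$$$%$%$$$ and %$$$%$%$$$%$$$%$.

%$$$%$%$$$%$$$%$%$$$%$%$$$%$$$%$%$$$%$$$%$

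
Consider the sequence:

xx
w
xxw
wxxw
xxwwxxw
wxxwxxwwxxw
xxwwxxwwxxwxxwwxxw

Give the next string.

This is a Fibonacci-style word recurrence s(k) = s(k−2)·s(k−1): e.g. xx·w = xxw.
Continuing: wxxwxxwwxxw · xxwwxxwwxxwxxwwxxw gives term 8.

wxxwxxwwxxwxxwwxxwwxxwxxwwxxw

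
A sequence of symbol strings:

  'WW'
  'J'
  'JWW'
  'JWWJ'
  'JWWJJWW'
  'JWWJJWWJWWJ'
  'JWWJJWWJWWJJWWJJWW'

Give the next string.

JWWJJWWJWWJJWWJJWWJWWJJWWJWWJ

From term 3 onward, concatenate the last term with the second-to-last: J·WW = JWW, JWW·J = JWWJ, …
So term 8 is JWWJJWWJWWJJWWJJWW·JWWJJWWJWWJ.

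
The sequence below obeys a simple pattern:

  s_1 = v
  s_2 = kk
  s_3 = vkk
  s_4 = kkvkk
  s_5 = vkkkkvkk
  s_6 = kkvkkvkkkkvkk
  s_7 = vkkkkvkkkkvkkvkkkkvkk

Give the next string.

kkvkkvkkkkvkkvkkkkvkkkkvkkvkkkkvkk

From term 3 onward, concatenate the second-to-last term with the last: v·kk = vkk, kk·vkk = kkvkk, …
Continuing: kkvkkvkkkkvkk · vkkkkvkkkkvkkvkkkkvkk gives term 8.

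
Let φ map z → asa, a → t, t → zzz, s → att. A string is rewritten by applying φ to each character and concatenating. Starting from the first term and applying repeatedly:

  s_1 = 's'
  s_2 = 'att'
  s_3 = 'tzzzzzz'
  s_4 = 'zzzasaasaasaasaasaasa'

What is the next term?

asaasaasatattttattttattttattttattttattt

Applying the rule to each of the 21 symbols of zzzasaasaasaasaasaasa gives the pieces asa asa asa t att t t att t t att t t att t t att t t att t, which concatenate to the answer.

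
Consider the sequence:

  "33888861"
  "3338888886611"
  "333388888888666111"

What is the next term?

Reading off run lengths: 3 runs 2, 3, 4; 8 runs 4, 6, 8; 6 runs 1, 2, 3; 1 runs 1, 2, 3 — each is linear in n (n = 1, 2, …).
Setting n = 4 gives 5, 10, 4, 4 characters in each block.

33333888888888866661111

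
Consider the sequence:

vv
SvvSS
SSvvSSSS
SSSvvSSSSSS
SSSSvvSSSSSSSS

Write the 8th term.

s(k+1) = S·s(k)·SS, so each term gains S as a prefix and SS as a suffix.
From SSSSvvSSSSSSSS, 3 further steps: SSSSvvSSSSSSSS → SSSSSvvSSSSSSSSSS → SSSSSSvvSSSSSSSSSSSS → (answer).

SSSSSSSvvSSSSSSSSSSSSSS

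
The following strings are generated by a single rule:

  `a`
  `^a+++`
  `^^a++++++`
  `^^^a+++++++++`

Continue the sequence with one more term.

s(k+1) = ^·s(k)·+++, so each term gains ^ as a prefix and +++ as a suffix.
Applying this once more to ^^^a+++++++++:

^^^^a++++++++++++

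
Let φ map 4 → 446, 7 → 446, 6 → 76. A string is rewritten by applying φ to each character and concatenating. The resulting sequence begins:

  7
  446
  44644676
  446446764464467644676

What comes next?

4464467644644676446764464467644644676446764464467644676

Replace each of the 21 characters of 446446764464467644676 in place — 446 446 76 446 446 76 446 76 446 446 76 446 446 76 446 76 446 446 76 446 76 — and concatenate.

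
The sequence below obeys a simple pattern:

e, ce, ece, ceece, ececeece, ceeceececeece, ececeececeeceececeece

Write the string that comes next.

This is a Fibonacci-style word recurrence s(k) = s(k−2)·s(k−1): e.g. e·ce = ece.
Continuing: ceeceececeece · ececeececeeceececeece gives term 8.

ceeceececeeceececeececeeceececeece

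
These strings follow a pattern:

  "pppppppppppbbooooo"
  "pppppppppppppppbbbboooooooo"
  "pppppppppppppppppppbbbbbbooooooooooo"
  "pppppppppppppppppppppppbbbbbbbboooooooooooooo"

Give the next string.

The n-th term is 4n+3 p's then 2n-2 b's then 3n-1 o's, where the shown terms are n = 2, 3, 4, 5.
For the next term, n = 6, so the run lengths are 27, 10, 17.

pppppppppppppppppppppppppppbbbbbbbbbbooooooooooooooooo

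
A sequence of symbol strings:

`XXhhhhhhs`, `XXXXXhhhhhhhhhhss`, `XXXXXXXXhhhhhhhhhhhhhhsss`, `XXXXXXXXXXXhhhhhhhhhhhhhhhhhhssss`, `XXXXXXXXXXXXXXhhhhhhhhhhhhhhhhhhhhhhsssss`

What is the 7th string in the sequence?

Term n consists of 3n-1 X's, followed by 4n+2 h's, followed by n s's (n = 1, 2, …).
Setting n = 7 gives 20, 30, 7 characters in each block.

XXXXXXXXXXXXXXXXXXXXhhhhhhhhhhhhhhhhhhhhhhhhhhhhhhsssssss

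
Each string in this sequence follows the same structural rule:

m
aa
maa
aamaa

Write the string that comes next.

Each term (from the third on) is the two preceding terms concatenated in order: term 3 = m·aa = maa.
So term 5 is maa·aamaa.

maaaamaa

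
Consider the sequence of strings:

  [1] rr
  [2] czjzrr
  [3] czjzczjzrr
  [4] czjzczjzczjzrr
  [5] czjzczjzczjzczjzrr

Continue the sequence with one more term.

Every step adds czjz at the front: s(k+1) = czjz·s(k).
Applying this once more to czjzczjzczjzczjzrr:

czjzczjzczjzczjzczjzrr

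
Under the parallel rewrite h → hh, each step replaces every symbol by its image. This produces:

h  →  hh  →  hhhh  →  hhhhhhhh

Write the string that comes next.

hhhhhhhhhhhhhhhh

Expanding hhhhhhhh: h→hh, h→hh, h→hh, h→hh, h→hh, h→hh, h→hh, h→hh. Concatenated: hh hh hh hh hh hh hh hh.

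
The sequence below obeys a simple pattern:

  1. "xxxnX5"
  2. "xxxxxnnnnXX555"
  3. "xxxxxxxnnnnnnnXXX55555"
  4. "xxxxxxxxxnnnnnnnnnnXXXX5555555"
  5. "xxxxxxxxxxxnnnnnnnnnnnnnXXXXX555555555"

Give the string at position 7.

xxxxxxxxxxxxxxxnnnnnnnnnnnnnnnnnnnXXXXXXX5555555555555

Each string has the form x^{2n+1} n^{3n-2} X^{n} 5^{2n-1} (n = 1, 2, …).
At n = 7 the blocks have lengths 15, 19, 7, 13.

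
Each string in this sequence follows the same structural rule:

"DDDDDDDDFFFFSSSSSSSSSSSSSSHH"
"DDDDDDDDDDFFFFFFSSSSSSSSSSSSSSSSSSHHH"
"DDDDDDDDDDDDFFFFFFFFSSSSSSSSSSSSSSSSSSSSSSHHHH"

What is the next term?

Reading off run lengths: D runs 8, 10, 12; F runs 4, 6, 8; S runs 14, 18, 22; H runs 2, 3, 4 — each is linear in n, where the shown terms are n = 3, 4, 5.
For the next term, n = 6, so the run lengths are 14, 10, 26, 5.

DDDDDDDDDDDDDDFFFFFFFFFFSSSSSSSSSSSSSSSSSSSSSSSSSSHHHHH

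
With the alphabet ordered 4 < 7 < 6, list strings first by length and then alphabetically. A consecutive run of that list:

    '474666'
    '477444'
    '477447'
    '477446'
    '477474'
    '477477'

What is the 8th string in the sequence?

477464

Advancing 2 positions from 477477 through 477477 → 477476 reaches term 8.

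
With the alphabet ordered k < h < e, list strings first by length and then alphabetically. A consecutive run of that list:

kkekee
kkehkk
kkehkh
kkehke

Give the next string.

kkehhk

The successor of kkehke increments the rightmost position that isn't already e and resets every position after it to k.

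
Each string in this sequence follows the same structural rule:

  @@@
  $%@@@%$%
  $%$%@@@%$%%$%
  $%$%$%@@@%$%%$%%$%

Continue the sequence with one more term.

Every step adds $% to the front and %$% to the end of the previous string.
So the next term is $%·$%$%$%@@@%$%%$%%$%·%$%.

$%$%$%$%@@@%$%%$%%$%%$%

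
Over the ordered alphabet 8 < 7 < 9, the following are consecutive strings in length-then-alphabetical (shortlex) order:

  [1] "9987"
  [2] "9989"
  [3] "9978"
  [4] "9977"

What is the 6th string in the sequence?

Continuing the enumeration 2 steps past 9977: 9977 → 9979 → (answer).

9998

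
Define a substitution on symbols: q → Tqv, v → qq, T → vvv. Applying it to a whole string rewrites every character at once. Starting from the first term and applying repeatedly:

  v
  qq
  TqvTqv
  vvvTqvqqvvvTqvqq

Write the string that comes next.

Rewriting the 16 symbols of vvvTqvqqvvvTqvqq one by one yields qq qq qq vvv Tqv qq Tqv Tqv qq qq qq vvv Tqv qq Tqv Tqv; concatenated:

qqqqqqvvvTqvqqTqvTqvqqqqqqvvvTqvqqTqvTqv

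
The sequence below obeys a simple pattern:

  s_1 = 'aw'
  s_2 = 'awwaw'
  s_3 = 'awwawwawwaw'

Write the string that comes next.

Every step duplicates the string with 'w' between the halves.
So the next term is two copies of awwawwawwaw with 'w' between the halves.

awwawwawwawwawwawwawwaw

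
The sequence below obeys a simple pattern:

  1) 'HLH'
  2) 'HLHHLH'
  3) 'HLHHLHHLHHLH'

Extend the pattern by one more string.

Every step duplicates the string.
Doubling HLHHLHHLHHLH:

HLHHLHHLHHLHHLHHLHHLHHLH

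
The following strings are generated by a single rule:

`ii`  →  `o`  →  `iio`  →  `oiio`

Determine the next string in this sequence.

This is a Fibonacci-style word recurrence s(k) = s(k−2)·s(k−1): e.g. ii·o = iio.
Continuing: iio · oiio gives term 5.

iiooiio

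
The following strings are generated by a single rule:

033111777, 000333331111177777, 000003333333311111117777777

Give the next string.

Each string has the form 0^{2n-1} 3^{3n-1} 1^{2n+1} 7^{2n+1} (n = 1, 2, …).
For the next term, n = 4, so the run lengths are 7, 11, 9, 9.

000000033333333333111111111777777777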